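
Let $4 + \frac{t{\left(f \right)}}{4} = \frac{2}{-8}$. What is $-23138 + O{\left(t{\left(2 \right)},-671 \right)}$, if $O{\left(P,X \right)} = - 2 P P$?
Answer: $-23716$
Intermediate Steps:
$t{\left(f \right)} = -17$ ($t{\left(f \right)} = -16 + 4 \frac{2}{-8} = -16 + 4 \cdot 2 \left(- \frac{1}{8}\right) = -16 + 4 \left(- \frac{1}{4}\right) = -16 - 1 = -17$)
$O{\left(P,X \right)} = - 2 P^{2}$
$-23138 + O{\left(t{\left(2 \right)},-671 \right)} = -23138 - 2 \left(-17\right)^{2} = -23138 - 578 = -23716$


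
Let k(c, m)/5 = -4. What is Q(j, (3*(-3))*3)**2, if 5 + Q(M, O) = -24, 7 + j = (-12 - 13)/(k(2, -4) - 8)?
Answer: 841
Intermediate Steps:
k(c, m) = -20 (k(c, m) = 5*(-4) = -20)
j = -171/28 (j = -7 + (-12 - 13)/(-20 - 8) = -7 - 25/(-28) = -7 - 25*(-1/28) = -7 + 25/28 = -171/28 ≈ -6.1071)
Q(M, O) = -29 (Q(M, O) = -5 - 24 = -29)
Q(j, (3*(-3))*3)**2 = (-29)**2 = 841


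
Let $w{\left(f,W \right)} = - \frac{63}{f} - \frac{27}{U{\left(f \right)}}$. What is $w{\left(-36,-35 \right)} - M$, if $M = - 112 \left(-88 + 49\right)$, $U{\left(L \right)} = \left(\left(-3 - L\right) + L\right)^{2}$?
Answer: $- \frac{17477}{4} \approx -4369.3$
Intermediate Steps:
$U{\left(L \right)} = 9$ ($U{\left(L \right)} = \left(-3\right)^{2} = 9$)
$w{\left(f,W \right)} = -3 - \frac{63}{f}$ ($w{\left(f,W \right)} = - \frac{63}{f} - \frac{27}{9} = - \frac{63}{f} - 3 = -3 - \frac{63}{f}$)
$M = 4368$ ($M = \left(-112\right) \left(-39\right) = 4368$)
$w{\left(-36,-35 \right)} - M = \left(-3 - \frac{63}{-36}\right) - 4368 = \left(-3 - - \frac{7}{4}\right) - 4368 = \left(-3 + \frac{7}{4}\right) - 4368 = - \frac{5}{4} - 4368 = - \frac{17477}{4}$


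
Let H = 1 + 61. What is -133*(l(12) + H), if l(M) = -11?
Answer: -6783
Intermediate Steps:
H = 62
-133*(l(12) + H) = -133*(-11 + 62) = -133*51 = -6783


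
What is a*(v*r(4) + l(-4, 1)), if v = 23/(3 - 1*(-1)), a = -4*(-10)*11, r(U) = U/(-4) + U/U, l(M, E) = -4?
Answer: -1760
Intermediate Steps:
r(U) = 1 - U/4 (r(U) = U*(-¼) + 1 = -U/4 + 1 = 1 - U/4)
a = 440 (a = 40*11 = 440)
v = 23/4 (v = 23/(3 + 1) = 23/4 ≈ 5.7500)
a*(v*r(4) + l(-4, 1)) = 440*(23*(1 - ¼*4)/4 - 4) = 440*(23*(1 - 1)/4 - 4) = 440*((23/4)*0 - 4) = 440*(0 - 4) = 440*(-4) = -1760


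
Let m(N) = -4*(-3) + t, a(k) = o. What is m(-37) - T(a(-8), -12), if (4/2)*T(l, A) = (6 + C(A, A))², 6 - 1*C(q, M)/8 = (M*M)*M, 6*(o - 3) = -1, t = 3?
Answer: -96299427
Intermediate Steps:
o = 17/6 (o = 3 + (⅙)*(-1) = 3 - ⅙ = 17/6 ≈ 2.8333)
a(k) = 17/6
m(N) = 15 (m(N) = -4*(-3) + 3 = 12 + 3 = 15)
C(q, M) = 48 - 8*M³ (C(q, M) = 48 - 8*M*M*M = 48 - 8*M²*M = 48 - 8*M³)
T(l, A) = (54 - 8*A³)²/2 (T(l, A) = (6 + (48 - 8*A³))²/2 = (54 - 8*A³)²/2)
m(-37) - T(a(-8), -12) = 15 - 2*(-27 + 4*(-12)³)² = 15 - 2*(-27 + 4*(-1728))² = 15 - 2*(-27 - 6912)² = 15 - 2*(-6939)² = 15 - 2*48149721 = 15 - 1*96299442 = 15 - 96299442 = -96299427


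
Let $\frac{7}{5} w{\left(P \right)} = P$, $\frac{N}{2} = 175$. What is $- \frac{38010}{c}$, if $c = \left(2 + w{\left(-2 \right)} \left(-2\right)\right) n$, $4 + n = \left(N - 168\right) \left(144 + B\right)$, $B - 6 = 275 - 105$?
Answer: $- \frac{44345}{330004} \approx -0.13438$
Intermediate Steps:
$N = 350$ ($N = 2 \cdot 175 = 350$)
$w{\left(P \right)} = \frac{5 P}{7}$
$B = 176$ ($B = 6 + \left(275 - 105\right) = 6 + 170 = 176$)
$n = 58236$ ($n = -4 + \left(350 - 168\right) \left(144 + 176\right) = -4 + 182 \cdot 320 = -4 + 58240 = 58236$)
$c = \frac{1980024}{7}$ ($c = \left(2 + \frac{5}{7} \left(-2\right) \left(-2\right)\right) 58236 = \left(2 - - \frac{20}{7}\right) 58236 = \left(2 + \frac{20}{7}\right) 58236 = \frac{34}{7} \cdot 58236 = \frac{1980024}{7} \approx 2.8286 \cdot 10^{5}$)
$- \frac{38010}{c} = - \frac{38010}{\frac{1980024}{7}} = \left(-38010\right) \frac{7}{1980024} = - \frac{44345}{330004}$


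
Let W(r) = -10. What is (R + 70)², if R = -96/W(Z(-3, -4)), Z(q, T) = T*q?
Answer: 158404/25 ≈ 6336.2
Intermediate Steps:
R = 48/5 (R = -96/(-10) = -96*(-⅒) = 48/5 ≈ 9.6000)
(R + 70)² = (48/5 + 70)² = (398/5)² = 158404/25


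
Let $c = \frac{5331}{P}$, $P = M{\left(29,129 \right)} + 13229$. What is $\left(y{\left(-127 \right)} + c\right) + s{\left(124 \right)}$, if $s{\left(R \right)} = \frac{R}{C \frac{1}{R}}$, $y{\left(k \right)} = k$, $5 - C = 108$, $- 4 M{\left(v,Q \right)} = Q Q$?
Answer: $- \frac{1030081303}{3736325} \approx -275.69$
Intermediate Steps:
$M{\left(v,Q \right)} = - \frac{Q^{2}}{4}$ ($M{\left(v,Q \right)} = - \frac{Q Q}{4} = - \frac{Q^{2}}{4}$)
$C = -103$ ($C = 5 - 108 = -103$)
$P = \frac{36275}{4}$ ($P = - \frac{129^{2}}{4} + 13229 = \left(- \frac{1}{4}\right) 16641 + 13229 = - \frac{16641}{4} + 13229 = \frac{36275}{4} \approx 9068.8$)
$s{\left(R \right)} = - \frac{R^{2}}{103}$ ($s{\left(R \right)} = \frac{R}{\left(-103\right) \frac{1}{R}} = R \left(- \frac{R}{103}\right) = - \frac{R^{2}}{103}$)
$c = \frac{21324}{36275}$ ($c = \frac{5331}{\frac{36275}{4}} = 5331 \cdot \frac{4}{36275} = \frac{21324}{36275} \approx 0.58784$)
$\left(y{\left(-127 \right)} + c\right) + s{\left(124 \right)} = \left(-127 + \frac{21324}{36275}\right) - \frac{124^{2}}{103} = - \frac{4585601}{36275} - \frac{15376}{103} = - \frac{1030081303}{3736325}$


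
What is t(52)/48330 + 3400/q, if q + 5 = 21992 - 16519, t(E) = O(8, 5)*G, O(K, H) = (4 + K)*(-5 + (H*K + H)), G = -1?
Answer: 1347478/2202237 ≈ 0.61187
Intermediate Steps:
O(K, H) = (4 + K)*(-5 + H + H*K) (O(K, H) = (4 + K)*(-5 + (H + H*K)) = (4 + K)*(-5 + H + H*K))
t(E) = -480 (t(E) = (-20 - 5*8 + 4*5 + 5*8**2 + 5*5*8)*(-1) = (-20 - 40 + 20 + 5*64 + 200)*(-1) = (-20 - 40 + 20 + 320 + 200)*(-1) = 480*(-1) = -480)
q = 5468 (q = -5 + (21992 - 16519) = -5 + 5473 = 5468)
t(52)/48330 + 3400/q = -480/48330 + 3400/5468 = -480*1/48330 + 3400*(1/5468) = -16/1611 + 850/1367 = 1347478/2202237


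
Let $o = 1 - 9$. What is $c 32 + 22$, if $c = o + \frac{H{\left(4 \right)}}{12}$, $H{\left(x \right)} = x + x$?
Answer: $- \frac{638}{3} \approx -212.67$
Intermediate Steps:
$H{\left(x \right)} = 2 x$
$o = -8$ ($o = 1 - 9 = -8$)
$c = - \frac{22}{3}$ ($c = -8 + \frac{2 \cdot 4}{12} = -8 + 8 \cdot \frac{1}{12} = -8 + \frac{2}{3} = - \frac{22}{3} \approx -7.3333$)
$c 32 + 22 = \left(- \frac{22}{3}\right) 32 + 22 = - \frac{704}{3} + 22 = - \frac{638}{3}$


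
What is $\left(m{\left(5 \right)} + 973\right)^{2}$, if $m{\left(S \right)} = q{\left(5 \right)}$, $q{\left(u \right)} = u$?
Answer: $956484$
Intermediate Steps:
$m{\left(S \right)} = 5$
$\left(m{\left(5 \right)} + 973\right)^{2} = \left(5 + 973\right)^{2} = 978^{2} = 956484$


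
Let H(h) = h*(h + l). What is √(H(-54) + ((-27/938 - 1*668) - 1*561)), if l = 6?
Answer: √1199202046/938 ≈ 36.918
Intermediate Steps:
H(h) = h*(6 + h) (H(h) = h*(h + 6) = h*(6 + h))
√(H(-54) + ((-27/938 - 1*668) - 1*561)) = √(-54*(6 - 54) + ((-27/938 - 1*668) - 1*561)) = √(-54*(-48) + ((-27*1/938 - 668) - 561)) = √(2592 + ((-27/938 - 668) - 561)) = √(2592 + (-626611/938 - 561)) = √(2592 - 1152829/938) = √(1278467/938) = √1199202046/938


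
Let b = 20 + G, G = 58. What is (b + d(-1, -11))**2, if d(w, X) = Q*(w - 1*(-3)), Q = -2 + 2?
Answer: 6084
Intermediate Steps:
Q = 0
d(w, X) = 0 (d(w, X) = 0*(w - 1*(-3)) = 0*(w + 3) = 0*(3 + w) = 0)
b = 78 (b = 20 + 58 = 78)
(b + d(-1, -11))**2 = (78 + 0)**2 = 78**2 = 6084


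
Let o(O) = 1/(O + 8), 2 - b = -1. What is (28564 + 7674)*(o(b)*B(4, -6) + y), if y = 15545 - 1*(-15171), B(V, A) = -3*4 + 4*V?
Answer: 12244095440/11 ≈ 1.1131e+9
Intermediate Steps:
b = 3 (b = 2 - 1*(-1) = 2 + 1 = 3)
B(V, A) = -12 + 4*V
o(O) = 1/(8 + O)
y = 30716 (y = 15545 + 15171 = 30716)
(28564 + 7674)*(o(b)*B(4, -6) + y) = (28564 + 7674)*((-12 + 4*4)/(8 + 3) + 30716) = 36238*((-12 + 16)/11 + 30716) = 36238*((1/11)*4 + 30716) = 36238*(4/11 + 30716) = 36238*(337880/11) = 12244095440/11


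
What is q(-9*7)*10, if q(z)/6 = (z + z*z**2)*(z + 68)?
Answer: -75033000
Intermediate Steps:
q(z) = 6*(68 + z)*(z + z**3) (q(z) = 6*((z + z*z**2)*(z + 68)) = 6*((z + z**3)*(68 + z)) = 6*((68 + z)*(z + z**3)) = 6*(68 + z)*(z + z**3))
q(-9*7)*10 = (6*(-9*7)*(68 - 9*7 + (-9*7)**3 + 68*(-9*7)**2))*10 = (6*(-63)*(68 - 63 + (-63)**3 + 68*(-63)**2))*10 = (6*(-63)*(68 - 63 - 250047 + 68*3969))*10 = (6*(-63)*(68 - 63 - 250047 + 269892))*10 = (6*(-63)*19850)*10 = -7503300*10 = -75033000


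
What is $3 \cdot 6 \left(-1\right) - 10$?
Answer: $-28$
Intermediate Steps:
$3 \cdot 6 \left(-1\right) - 10 = 18 \left(-1\right) - 10 = -18 - 10 = -28$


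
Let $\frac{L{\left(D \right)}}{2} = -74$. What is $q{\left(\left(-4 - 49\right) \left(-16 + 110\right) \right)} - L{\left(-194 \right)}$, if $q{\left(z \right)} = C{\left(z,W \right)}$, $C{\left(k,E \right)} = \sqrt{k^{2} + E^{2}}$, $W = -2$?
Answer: $148 + 2 \sqrt{6205082} \approx 5130.0$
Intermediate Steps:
$L{\left(D \right)} = -148$ ($L{\left(D \right)} = 2 \left(-74\right) = -148$)
$C{\left(k,E \right)} = \sqrt{E^{2} + k^{2}}$
$q{\left(z \right)} = \sqrt{4 + z^{2}}$ ($q{\left(z \right)} = \sqrt{\left(-2\right)^{2} + z^{2}} = \sqrt{4 + z^{2}}$)
$q{\left(\left(-4 - 49\right) \left(-16 + 110\right) \right)} - L{\left(-194 \right)} = \sqrt{4 + \left(\left(-4 - 49\right) \left(-16 + 110\right)\right)^{2}} - -148 = \sqrt{4 + \left(\left(-53\right) 94\right)^{2}} + 148 = \sqrt{4 + \left(-4982\right)^{2}} + 148 = \sqrt{4 + 24820324} + 148 = \sqrt{24820328} + 148 = 2 \sqrt{6205082} + 148 = 148 + 2 \sqrt{6205082}$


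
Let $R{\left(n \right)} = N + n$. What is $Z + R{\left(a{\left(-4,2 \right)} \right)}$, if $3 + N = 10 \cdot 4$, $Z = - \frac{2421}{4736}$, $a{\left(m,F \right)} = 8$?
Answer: $\frac{210699}{4736} \approx 44.489$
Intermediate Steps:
$Z = - \frac{2421}{4736}$ ($Z = \left(-2421\right) \frac{1}{4736} = - \frac{2421}{4736} \approx -0.51119$)
$N = 37$ ($N = -3 + 10 \cdot 4 = -3 + 40 = 37$)
$R{\left(n \right)} = 37 + n$
$Z + R{\left(a{\left(-4,2 \right)} \right)} = - \frac{2421}{4736} + \left(37 + 8\right) = - \frac{2421}{4736} + 45 = \frac{210699}{4736}$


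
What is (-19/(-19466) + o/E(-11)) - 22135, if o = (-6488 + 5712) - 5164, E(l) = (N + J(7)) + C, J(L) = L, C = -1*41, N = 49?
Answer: -438588427/19466 ≈ -22531.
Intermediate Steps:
C = -41
E(l) = 15 (E(l) = (49 + 7) - 41 = 56 - 41 = 15)
o = -5940 (o = -776 - 5164 = -5940)
(-19/(-19466) + o/E(-11)) - 22135 = (-19/(-19466) - 5940/15) - 22135 = (-19*(-1/19466) - 5940*1/15) - 22135 = (19/19466 - 396) - 22135 = -7708517/19466 - 22135 = -438588427/19466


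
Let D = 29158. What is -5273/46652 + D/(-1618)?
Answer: -684405365/37741468 ≈ -18.134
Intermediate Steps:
-5273/46652 + D/(-1618) = -5273/46652 + 29158/(-1618) = -5273*1/46652 + 29158*(-1/1618) = -5273/46652 - 14579/809 = -684405365/37741468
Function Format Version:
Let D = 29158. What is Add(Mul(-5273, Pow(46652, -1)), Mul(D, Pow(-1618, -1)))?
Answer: Rational(-684405365, 37741468) ≈ -18.134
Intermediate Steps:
Add(Mul(-5273, Pow(46652, -1)), Mul(D, Pow(-1618, -1))) = Add(Mul(-5273, Pow(46652, -1)), Mul(29158, Pow(-1618, -1))) = Add(Mul(-5273, Rational(1, 46652)), Mul(29158, Rational(-1, 1618))) = Add(Rational(-5273, 46652), Rational(-14579, 809)) = Rational(-684405365, 37741468)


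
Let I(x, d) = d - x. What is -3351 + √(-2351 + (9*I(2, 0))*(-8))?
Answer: -3351 + I*√2207 ≈ -3351.0 + 46.979*I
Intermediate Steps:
-3351 + √(-2351 + (9*I(2, 0))*(-8)) = -3351 + √(-2351 + (9*(0 - 1*2))*(-8)) = -3351 + √(-2351 + (9*(0 - 2))*(-8)) = -3351 + √(-2351 + (9*(-2))*(-8)) = -3351 + √(-2351 - 18*(-8)) = -3351 + √(-2351 + 144) = -3351 + √(-2207) = -3351 + I*√2207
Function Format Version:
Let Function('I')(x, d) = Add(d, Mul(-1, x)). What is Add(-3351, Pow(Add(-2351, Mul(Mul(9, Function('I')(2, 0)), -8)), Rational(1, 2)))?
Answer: Add(-3351, Mul(I, Pow(2207, Rational(1, 2)))) ≈ Add(-3351.0, Mul(46.979, I))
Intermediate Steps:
Add(-3351, Pow(Add(-2351, Mul(Mul(9, Function('I')(2, 0)), -8)), Rational(1, 2))) = Add(-3351, Pow(Add(-2351, Mul(Mul(9, Add(0, Mul(-1, 2))), -8)), Rational(1, 2))) = Add(-3351, Pow(Add(-2351, Mul(Mul(9, Add(0, -2)), -8)), Rational(1, 2))) = Add(-3351, Pow(Add(-2351, Mul(Mul(9, -2), -8)), Rational(1, 2))) = Add(-3351, Pow(Add(-2351, Mul(-18, -8)), Rational(1, 2))) = Add(-3351, Pow(Add(-2351, 144), Rational(1, 2))) = Add(-3351, Pow(-2207, Rational(1, 2))) = Add(-3351, Mul(I, Pow(2207, Rational(1, 2))))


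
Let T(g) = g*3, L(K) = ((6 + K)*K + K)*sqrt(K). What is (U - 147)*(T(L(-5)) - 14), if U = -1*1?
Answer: 2072 + 4440*I*sqrt(5) ≈ 2072.0 + 9928.1*I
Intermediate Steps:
U = -1
L(K) = sqrt(K)*(K + K*(6 + K)) (L(K) = (K*(6 + K) + K)*sqrt(K) = (K + K*(6 + K))*sqrt(K) = sqrt(K)*(K + K*(6 + K)))
T(g) = 3*g
(U - 147)*(T(L(-5)) - 14) = (-1 - 147)*(3*((-5)**(3/2)*(7 - 5)) - 14) = -148*(3*(-5*I*sqrt(5)*2) - 14) = -148*(3*(-10*I*sqrt(5)) - 14) = -148*(-30*I*sqrt(5) - 14) = -148*(-14 - 30*I*sqrt(5)) = 2072 + 4440*I*sqrt(5)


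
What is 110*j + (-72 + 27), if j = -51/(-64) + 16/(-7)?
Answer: -46765/224 ≈ -208.77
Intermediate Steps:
j = -667/448 (j = -51*(-1/64) + 16*(-⅐) = 51/64 - 16/7 = -667/448 ≈ -1.4888)
110*j + (-72 + 27) = 110*(-667/448) + (-72 + 27) = -36685/224 - 45 = -46765/224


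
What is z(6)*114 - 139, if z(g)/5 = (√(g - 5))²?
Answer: 431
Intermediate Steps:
z(g) = -25 + 5*g (z(g) = 5*(√(g - 5))² = 5*(√(-5 + g))² = 5*(-5 + g) = -25 + 5*g)
z(6)*114 - 139 = (-25 + 5*6)*114 - 139 = (-25 + 30)*114 - 139 = 5*114 - 139 = 570 - 139 = 431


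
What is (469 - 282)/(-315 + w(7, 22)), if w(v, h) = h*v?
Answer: -187/161 ≈ -1.1615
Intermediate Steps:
(469 - 282)/(-315 + w(7, 22)) = (469 - 282)/(-315 + 22*7) = 187/(-315 + 154) = 187/(-161) = 187*(-1/161) = -187/161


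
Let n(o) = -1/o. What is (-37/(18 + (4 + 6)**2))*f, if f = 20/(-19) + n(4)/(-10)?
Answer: 28897/89680 ≈ 0.32222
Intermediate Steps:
f = -781/760 (f = 20/(-19) - 1/4/(-10) = 20*(-1/19) - 1*1/4*(-1/10) = -20/19 - 1/4*(-1/10) = -20/19 + 1/40 = -781/760 ≈ -1.0276)
(-37/(18 + (4 + 6)**2))*f = (-37/(18 + (4 + 6)**2))*(-781/760) = (-37/(18 + 10**2))*(-781/760) = (-37/(18 + 100))*(-781/760) = (-37/118)*(-781/760) = ((1/118)*(-37))*(-781/760) = -37/118*(-781/760) = 28897/89680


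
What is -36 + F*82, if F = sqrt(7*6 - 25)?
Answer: -36 + 82*sqrt(17) ≈ 302.09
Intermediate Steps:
F = sqrt(17) (F = sqrt(42 - 25) = sqrt(17) ≈ 4.1231)
-36 + F*82 = -36 + sqrt(17)*82 = -36 + 82*sqrt(17)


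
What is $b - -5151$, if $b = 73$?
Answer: $5224$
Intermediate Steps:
$b - -5151 = 73 - -5151 = 73 + 5151 = 5224$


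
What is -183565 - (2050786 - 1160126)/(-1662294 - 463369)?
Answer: -390196437935/2125663 ≈ -1.8356e+5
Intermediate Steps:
-183565 - (2050786 - 1160126)/(-1662294 - 463369) = -183565 - 890660/(-2125663) = -183565 - 890660*(-1)/2125663 = -183565 - 1*(-890660/2125663) = -183565 + 890660/2125663 = -390196437935/2125663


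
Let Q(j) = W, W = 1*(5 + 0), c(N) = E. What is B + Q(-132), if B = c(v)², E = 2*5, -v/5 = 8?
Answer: 105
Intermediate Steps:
v = -40 (v = -5*8 = -40)
E = 10
c(N) = 10
W = 5 (W = 1*5 = 5)
Q(j) = 5
B = 100 (B = 10² = 100)
B + Q(-132) = 100 + 5 = 105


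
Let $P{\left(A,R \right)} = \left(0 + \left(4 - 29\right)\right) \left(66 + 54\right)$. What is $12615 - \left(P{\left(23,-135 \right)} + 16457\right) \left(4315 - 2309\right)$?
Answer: $-26982127$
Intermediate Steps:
$P{\left(A,R \right)} = -3000$ ($P{\left(A,R \right)} = \left(0 + \left(4 - 29\right)\right) 120 = \left(0 - 25\right) 120 = \left(-25\right) 120 = -3000$)
$12615 - \left(P{\left(23,-135 \right)} + 16457\right) \left(4315 - 2309\right) = 12615 - \left(-3000 + 16457\right) \left(4315 - 2309\right) = 12615 - 13457 \cdot 2006 = 12615 - 26994742 = -26982127$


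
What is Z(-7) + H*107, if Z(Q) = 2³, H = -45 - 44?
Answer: -9515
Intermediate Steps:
H = -89
Z(Q) = 8
Z(-7) + H*107 = 8 - 89*107 = 8 - 9523 = -9515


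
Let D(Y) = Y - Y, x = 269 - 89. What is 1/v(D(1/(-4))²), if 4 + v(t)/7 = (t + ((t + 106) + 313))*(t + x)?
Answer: 1/527912 ≈ 1.8943e-6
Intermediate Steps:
x = 180
D(Y) = 0
v(t) = -28 + 7*(180 + t)*(419 + 2*t) (v(t) = -28 + 7*((t + ((t + 106) + 313))*(t + 180)) = -28 + 7*((t + ((106 + t) + 313))*(180 + t)) = -28 + 7*((t + (419 + t))*(180 + t)) = -28 + 7*((419 + 2*t)*(180 + t)) = -28 + 7*((180 + t)*(419 + 2*t)) = -28 + 7*(180 + t)*(419 + 2*t))
1/v(D(1/(-4))²) = 1/(527912 + 14*(0²)² + 5453*0²) = 1/(527912 + 14*0² + 5453*0) = 1/(527912 + 14*0 + 0) = 1/(527912 + 0 + 0) = 1/527912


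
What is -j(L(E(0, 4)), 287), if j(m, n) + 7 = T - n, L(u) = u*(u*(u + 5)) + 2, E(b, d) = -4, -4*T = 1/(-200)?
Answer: 235199/800 ≈ 294.00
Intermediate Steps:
T = 1/800 (T = -¼/(-200) = -¼*(-1/200) = 1/800 ≈ 0.0012500)
L(u) = 2 + u²*(5 + u) (L(u) = u*(u*(5 + u)) + 2 = u²*(5 + u) + 2 = 2 + u²*(5 + u))
j(m, n) = -5599/800 - n (j(m, n) = -7 + (1/800 - n) = -5599/800 - n)
-j(L(E(0, 4)), 287) = -(-5599/800 - 1*287) = -(-5599/800 - 287) = -1*(-235199/800) = 235199/800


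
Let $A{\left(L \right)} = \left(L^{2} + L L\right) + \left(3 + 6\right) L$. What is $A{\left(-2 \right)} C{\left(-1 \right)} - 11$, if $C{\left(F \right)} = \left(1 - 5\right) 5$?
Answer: $189$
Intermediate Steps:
$C{\left(F \right)} = -20$ ($C{\left(F \right)} = \left(-4\right) 5 = -20$)
$A{\left(L \right)} = 2 L^{2} + 9 L$ ($A{\left(L \right)} = \left(L^{2} + L^{2}\right) + 9 L = 2 L^{2} + 9 L$)
$A{\left(-2 \right)} C{\left(-1 \right)} - 11 = - 2 \left(9 + 2 \left(-2\right)\right) \left(-20\right) - 11 = - 2 \left(9 - 4\right) \left(-20\right) - 11 = \left(-2\right) 5 \left(-20\right) - 11 = \left(-10\right) \left(-20\right) - 11 = 200 - 11 = 189$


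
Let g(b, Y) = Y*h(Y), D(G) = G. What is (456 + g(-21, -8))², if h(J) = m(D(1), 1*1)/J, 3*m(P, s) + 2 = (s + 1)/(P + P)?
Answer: 1868689/9 ≈ 2.0763e+5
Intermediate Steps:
m(P, s) = -⅔ + (1 + s)/(6*P) (m(P, s) = -⅔ + ((s + 1)/(P + P))/3 = -⅔ + ((1 + s)/((2*P)))/3 = -⅔ + ((1 + s)*(1/(2*P)))/3 = -⅔ + ((1 + s)/(2*P))/3 = -⅔ + (1 + s)/(6*P))
h(J) = -1/(3*J) (h(J) = ((⅙)*(1 + 1*1 - 4*1)/1)/J = ((⅙)*1*(1 + 1 - 4))/J = ((⅙)*1*(-2))/J = -1/(3*J))
g(b, Y) = -⅓ (g(b, Y) = Y*(-1/(3*Y)) = -⅓)
(456 + g(-21, -8))² = (456 - ⅓)² = (1367/3)² = 1868689/9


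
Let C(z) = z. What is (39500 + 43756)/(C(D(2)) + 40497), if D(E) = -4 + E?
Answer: 83256/40495 ≈ 2.0560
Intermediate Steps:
(39500 + 43756)/(C(D(2)) + 40497) = (39500 + 43756)/((-4 + 2) + 40497) = 83256/(-2 + 40497) = 83256/40495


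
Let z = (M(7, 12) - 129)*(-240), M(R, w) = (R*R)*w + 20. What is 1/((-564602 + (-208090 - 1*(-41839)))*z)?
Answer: 1/84018860880 ≈ 1.1902e-11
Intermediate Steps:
M(R, w) = 20 + w*R² (M(R, w) = R²*w + 20 = w*R² + 20 = 20 + w*R²)
z = -114960 (z = ((20 + 12*7²) - 129)*(-240) = ((20 + 12*49) - 129)*(-240) = ((20 + 588) - 129)*(-240) = (608 - 129)*(-240) = 479*(-240) = -114960)
1/((-564602 + (-208090 - 1*(-41839)))*z) = 1/(-564602 + (-208090 - 1*(-41839))*(-114960)) = -1/114960/(-564602 + (-208090 + 41839)) = -1/114960/(-564602 - 166251) = -1/114960/(-730853) = -1/730853*(-1/114960) = 1/84018860880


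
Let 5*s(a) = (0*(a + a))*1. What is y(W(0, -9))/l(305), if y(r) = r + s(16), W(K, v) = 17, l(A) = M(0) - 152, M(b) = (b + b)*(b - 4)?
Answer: -17/152 ≈ -0.11184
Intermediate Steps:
M(b) = 2*b*(-4 + b) (M(b) = (2*b)*(-4 + b) = 2*b*(-4 + b))
l(A) = -152 (l(A) = 2*0*(-4 + 0) - 152 = 2*0*(-4) - 152 = 0 - 152 = -152)
s(a) = 0 (s(a) = ((0*(a + a))*1)/5 = ((0*(2*a))*1)/5 = (0*1)/5 = (⅕)*0 = 0)
y(r) = r (y(r) = r + 0 = r)
y(W(0, -9))/l(305) = 17/(-152) = 17*(-1/152) = -17/152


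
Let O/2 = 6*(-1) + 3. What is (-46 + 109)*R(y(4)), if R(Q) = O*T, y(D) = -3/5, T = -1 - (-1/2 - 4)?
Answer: -1323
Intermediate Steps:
T = 7/2 (T = -1 - (-1*½ - 4) = -1 - (-½ - 4) = -1 - 1*(-9/2) = -1 + 9/2 = 7/2 ≈ 3.5000)
O = -6 (O = 2*(6*(-1) + 3) = 2*(-6 + 3) = 2*(-3) = -6)
y(D) = -⅗ (y(D) = -3*⅕ = -⅗)
R(Q) = -21 (R(Q) = -6*7/2 = -21)
(-46 + 109)*R(y(4)) = (-46 + 109)*(-21) = 63*(-21) = -1323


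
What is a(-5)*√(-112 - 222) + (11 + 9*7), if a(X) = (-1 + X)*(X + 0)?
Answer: 74 + 30*I*√334 ≈ 74.0 + 548.27*I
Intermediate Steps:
a(X) = X*(-1 + X) (a(X) = (-1 + X)*X = X*(-1 + X))
a(-5)*√(-112 - 222) + (11 + 9*7) = (-5*(-1 - 5))*√(-112 - 222) + (11 + 9*7) = (-5*(-6))*√(-334) + (11 + 63) = 30*(I*√334) + 74 = 30*I*√334 + 74 = 74 + 30*I*√334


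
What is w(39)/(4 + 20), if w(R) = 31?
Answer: 31/24 ≈ 1.2917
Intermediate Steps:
w(39)/(4 + 20) = 31/(4 + 20) = 31/24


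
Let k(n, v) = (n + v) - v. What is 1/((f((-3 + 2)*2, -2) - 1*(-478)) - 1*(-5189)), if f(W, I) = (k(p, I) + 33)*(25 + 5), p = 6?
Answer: 1/6837 ≈ 0.00014626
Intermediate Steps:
k(n, v) = n
f(W, I) = 1170 (f(W, I) = (6 + 33)*(25 + 5) = 39*30 = 1170)
1/((f((-3 + 2)*2, -2) - 1*(-478)) - 1*(-5189)) = 1/((1170 - 1*(-478)) - 1*(-5189)) = 1/((1170 + 478) + 5189) = 1/(1648 + 5189) = 1/6837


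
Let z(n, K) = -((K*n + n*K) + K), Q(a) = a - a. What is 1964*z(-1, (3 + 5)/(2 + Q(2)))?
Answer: 7856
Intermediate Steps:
Q(a) = 0
z(n, K) = -K - 2*K*n (z(n, K) = -((K*n + K*n) + K) = -(2*K*n + K) = -(K + 2*K*n) = -K - 2*K*n)
1964*z(-1, (3 + 5)/(2 + Q(2))) = 1964*(-(3 + 5)/(2 + 0)*(1 + 2*(-1))) = 1964*(-8/2*(1 - 2)) = 1964*(-1*8*(½)*(-1)) = 1964*(-1*4*(-1)) = 1964*4 = 7856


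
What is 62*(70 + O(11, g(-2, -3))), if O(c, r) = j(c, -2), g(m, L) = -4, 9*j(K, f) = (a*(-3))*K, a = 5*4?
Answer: -620/3 ≈ -206.67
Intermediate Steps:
a = 20
j(K, f) = -20*K/3 (j(K, f) = ((20*(-3))*K)/9 = (-60*K)/9 = -20*K/3)
O(c, r) = -20*c/3
62*(70 + O(11, g(-2, -3))) = 62*(70 - 20/3*11) = 62*(70 - 220/3) = 62*(-10/3) = -620/3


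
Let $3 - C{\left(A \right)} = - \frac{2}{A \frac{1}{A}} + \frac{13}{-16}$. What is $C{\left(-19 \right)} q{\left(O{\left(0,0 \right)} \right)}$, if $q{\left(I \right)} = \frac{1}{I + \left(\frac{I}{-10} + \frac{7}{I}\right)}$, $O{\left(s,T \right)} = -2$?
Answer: $- \frac{465}{424} \approx -1.0967$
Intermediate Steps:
$C{\left(A \right)} = \frac{93}{16}$ ($C{\left(A \right)} = 3 - \left(- \frac{2}{A \frac{1}{A}} + \frac{13}{-16}\right) = 3 - \left(- \frac{2}{1} + 13 \left(- \frac{1}{16}\right)\right) = 3 - \left(\left(-2\right) 1 - \frac{13}{16}\right) = 3 - \left(-2 - \frac{13}{16}\right) = 3 - - \frac{45}{16} = 3 + \frac{45}{16} = \frac{93}{16}$)
$q{\left(I \right)} = \frac{1}{\frac{7}{I} + \frac{9 I}{10}}$ ($q{\left(I \right)} = \frac{1}{I + \left(I \left(- \frac{1}{10}\right) + \frac{7}{I}\right)} = \frac{1}{I - \left(- \frac{7}{I} + \frac{I}{10}\right)} = \frac{1}{\frac{7}{I} + \frac{9 I}{10}}$)
$C{\left(-19 \right)} q{\left(O{\left(0,0 \right)} \right)} = \frac{93 \cdot 10 \left(-2\right) \frac{1}{70 + 9 \left(-2\right)^{2}}}{16} = \frac{93 \cdot 10 \left(-2\right) \frac{1}{70 + 9 \cdot 4}}{16} = \frac{93 \cdot 10 \left(-2\right) \frac{1}{70 + 36}}{16} = \frac{93 \cdot 10 \left(-2\right) \frac{1}{106}}{16} = \frac{93}{16} \left(- \frac{10}{53}\right) = - \frac{465}{424}$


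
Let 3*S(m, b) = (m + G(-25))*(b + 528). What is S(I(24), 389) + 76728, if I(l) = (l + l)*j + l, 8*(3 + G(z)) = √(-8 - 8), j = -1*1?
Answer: 68475 + 917*I/6 ≈ 68475.0 + 152.83*I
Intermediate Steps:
j = -1
G(z) = -3 + I/2 (G(z) = -3 + √(-8 - 8)/8 = -3 + √(-16)/8 = -3 + (4*I)/8 = -3 + I/2)
I(l) = -l (I(l) = (l + l)*(-1) + l = (2*l)*(-1) + l = -2*l + l = -l)
S(m, b) = (528 + b)*(-3 + m + I/2)/3 (S(m, b) = ((m + (-3 + I/2))*(b + 528))/3 = ((-3 + m + I/2)*(528 + b))/3 = ((528 + b)*(-3 + m + I/2))/3 = (528 + b)*(-3 + m + I/2)/3)
S(I(24), 389) + 76728 = (-528 + 88*I + 176*(-1*24) - ⅙*389*(6 - I) + (⅓)*389*(-1*24)) + 76728 = (-528 + 88*I + 176*(-24) + (-389 + 389*I/6) + (⅓)*389*(-24)) + 76728 = (-528 + 88*I - 4224 + (-389 + 389*I/6) - 3112) + 76728 = (-8253 + 917*I/6) + 76728 = 68475 + 917*I/6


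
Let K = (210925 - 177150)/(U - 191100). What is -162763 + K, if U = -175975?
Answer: -2389850480/14683 ≈ -1.6276e+5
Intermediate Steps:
K = -1351/14683 (K = (210925 - 177150)/(-175975 - 191100) = 33775/(-367075) = 33775*(-1/367075) = -1351/14683 ≈ -0.092011)
-162763 + K = -162763 - 1351/14683 = -2389850480/14683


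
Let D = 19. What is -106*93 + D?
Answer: -9839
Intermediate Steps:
-106*93 + D = -106*93 + 19 = -9858 + 19 = -9839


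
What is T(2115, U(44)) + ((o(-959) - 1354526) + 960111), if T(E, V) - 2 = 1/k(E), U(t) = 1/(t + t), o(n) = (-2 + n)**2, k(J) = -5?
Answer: 2645539/5 ≈ 5.2911e+5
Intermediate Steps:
U(t) = 1/(2*t)
T(E, V) = 9/5 (T(E, V) = 2 + 1/(-5) = 2 - 1/5 = 9/5)
T(2115, U(44)) + ((o(-959) - 1354526) + 960111) = 9/5 + (((-2 - 959)**2 - 1354526) + 960111) = 9/5 + (((-961)**2 - 1354526) + 960111) = 9/5 + ((923521 - 1354526) + 960111) = 9/5 + (-431005 + 960111) = 9/5 + 529106 = 2645539/5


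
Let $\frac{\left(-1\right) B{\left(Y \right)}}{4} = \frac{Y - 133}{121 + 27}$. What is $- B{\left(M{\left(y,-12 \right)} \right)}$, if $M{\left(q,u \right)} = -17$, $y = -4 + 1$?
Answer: $- \frac{150}{37} \approx -4.0541$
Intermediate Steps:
$y = -3$
$B{\left(Y \right)} = \frac{133}{37} - \frac{Y}{37}$ ($B{\left(Y \right)} = - 4 \frac{Y - 133}{121 + 27} = - 4 \frac{-133 + Y}{148} = - 4 \left(-133 + Y\right) \frac{1}{148} = - 4 \left(- \frac{133}{148} + \frac{Y}{148}\right) = \frac{133}{37} - \frac{Y}{37}$)
$- B{\left(M{\left(y,-12 \right)} \right)} = - (\frac{133}{37} - - \frac{17}{37}) = - (\frac{133}{37} + \frac{17}{37}) = \left(-1\right) \frac{150}{37} = - \frac{150}{37}$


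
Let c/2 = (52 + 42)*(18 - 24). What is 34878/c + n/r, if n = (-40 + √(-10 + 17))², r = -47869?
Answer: -278564613/8999372 + 80*√7/47869 ≈ -30.949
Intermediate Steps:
n = (-40 + √7)² ≈ 1395.3
c = -1128 (c = 2*((52 + 42)*(18 - 24)) = 2*(94*(-6)) = 2*(-564) = -1128)
34878/c + n/r = 34878/(-1128) + (40 - √7)²/(-47869) = 34878*(-1/1128) + (40 - √7)²*(-1/47869) = -5813/188 - (40 - √7)²/47869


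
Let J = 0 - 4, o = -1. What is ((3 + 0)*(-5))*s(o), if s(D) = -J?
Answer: -60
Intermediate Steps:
J = -4
s(D) = 4 (s(D) = -1*(-4) = 4)
((3 + 0)*(-5))*s(o) = ((3 + 0)*(-5))*4 = (3*(-5))*4 = -15*4 = -60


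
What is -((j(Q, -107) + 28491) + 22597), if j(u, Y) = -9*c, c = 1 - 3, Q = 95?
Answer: -51106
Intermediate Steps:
c = -2
j(u, Y) = 18 (j(u, Y) = -9*(-2) = 18)
-((j(Q, -107) + 28491) + 22597) = -((18 + 28491) + 22597) = -(28509 + 22597) = -1*51106 = -51106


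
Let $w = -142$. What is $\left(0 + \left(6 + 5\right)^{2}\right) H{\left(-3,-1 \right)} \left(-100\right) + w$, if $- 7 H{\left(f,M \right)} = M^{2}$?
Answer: $\frac{11106}{7} \approx 1586.6$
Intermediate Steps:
$H{\left(f,M \right)} = - \frac{M^{2}}{7}$
$\left(0 + \left(6 + 5\right)^{2}\right) H{\left(-3,-1 \right)} \left(-100\right) + w = \left(0 + \left(6 + 5\right)^{2}\right) \left(- \frac{\left(-1\right)^{2}}{7}\right) \left(-100\right) - 142 = \left(0 + 11^{2}\right) \left(\left(- \frac{1}{7}\right) 1\right) \left(-100\right) - 142 = \left(0 + 121\right) \left(- \frac{1}{7}\right) \left(-100\right) - 142 = 121 \left(- \frac{1}{7}\right) \left(-100\right) - 142 = \left(- \frac{121}{7}\right) \left(-100\right) - 142 = \frac{12100}{7} - 142 = \frac{11106}{7}$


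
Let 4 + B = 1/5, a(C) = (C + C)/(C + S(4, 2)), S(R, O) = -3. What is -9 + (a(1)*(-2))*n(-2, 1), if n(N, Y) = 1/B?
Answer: -181/19 ≈ -9.5263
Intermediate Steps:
a(C) = 2*C/(-3 + C) (a(C) = (C + C)/(C - 3) = (2*C)/(-3 + C) = 2*C/(-3 + C))
B = -19/5 (B = -4 + 1/5 = -4 + ⅕ = -19/5 ≈ -3.8000)
n(N, Y) = -5/19 (n(N, Y) = 1/(-19/5) = -5/19)
-9 + (a(1)*(-2))*n(-2, 1) = -9 + ((2*1/(-3 + 1))*(-2))*(-5/19) = -9 + ((2*1/(-2))*(-2))*(-5/19) = -9 + ((2*1*(-½))*(-2))*(-5/19) = -9 - 1*(-2)*(-5/19) = -9 + 2*(-5/19) = -9 - 10/19 = -181/19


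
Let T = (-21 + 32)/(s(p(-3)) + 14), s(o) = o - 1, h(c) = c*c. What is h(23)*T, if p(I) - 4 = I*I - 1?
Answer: 5819/25 ≈ 232.76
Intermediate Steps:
h(c) = c²
p(I) = 3 + I² (p(I) = 4 + (I*I - 1) = 4 + (I² - 1) = 4 + (-1 + I²) = 3 + I²)
s(o) = -1 + o
T = 11/25 (T = (-21 + 32)/((-1 + (3 + (-3)²)) + 14) = 11/((-1 + (3 + 9)) + 14) = 11/((-1 + 12) + 14) = 11/(11 + 14) = 11/25 ≈ 0.44000)
h(23)*T = 23²*(11/25) = 529*(11/25) = 5819/25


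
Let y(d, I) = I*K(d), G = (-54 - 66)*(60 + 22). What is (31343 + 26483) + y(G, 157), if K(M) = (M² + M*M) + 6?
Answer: 30403297168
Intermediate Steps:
K(M) = 6 + 2*M² (K(M) = (M² + M²) + 6 = 2*M² + 6 = 6 + 2*M²)
G = -9840 (G = -120*82 = -9840)
y(d, I) = I*(6 + 2*d²)
(31343 + 26483) + y(G, 157) = (31343 + 26483) + 2*157*(3 + (-9840)²) = 57826 + 2*157*(3 + 96825600) = 57826 + 2*157*96825603 = 57826 + 30403239342 = 30403297168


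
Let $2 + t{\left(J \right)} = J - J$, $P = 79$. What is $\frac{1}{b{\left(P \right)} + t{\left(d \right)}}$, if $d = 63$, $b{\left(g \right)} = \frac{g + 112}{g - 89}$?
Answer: $- \frac{10}{211} \approx -0.047393$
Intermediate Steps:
$b{\left(g \right)} = \frac{112 + g}{-89 + g}$
$t{\left(J \right)} = -2$ ($t{\left(J \right)} = -2 + \left(J - J\right) = -2 + 0 = -2$)
$\frac{1}{b{\left(P \right)} + t{\left(d \right)}} = \frac{1}{\frac{112 + 79}{-89 + 79} - 2} = \frac{1}{\frac{1}{-10} \cdot 191 - 2} = \frac{1}{\left(- \frac{1}{10}\right) 191 - 2} = \frac{1}{- \frac{191}{10} - 2} = \frac{1}{- \frac{211}{10}} = - \frac{10}{211}$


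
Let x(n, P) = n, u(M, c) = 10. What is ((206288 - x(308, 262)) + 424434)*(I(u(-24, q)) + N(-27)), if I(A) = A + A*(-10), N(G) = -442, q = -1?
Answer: -335380248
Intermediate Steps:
I(A) = -9*A (I(A) = A - 10*A = -9*A)
((206288 - x(308, 262)) + 424434)*(I(u(-24, q)) + N(-27)) = ((206288 - 1*308) + 424434)*(-9*10 - 442) = ((206288 - 308) + 424434)*(-90 - 442) = (205980 + 424434)*(-532) = 630414*(-532) = -335380248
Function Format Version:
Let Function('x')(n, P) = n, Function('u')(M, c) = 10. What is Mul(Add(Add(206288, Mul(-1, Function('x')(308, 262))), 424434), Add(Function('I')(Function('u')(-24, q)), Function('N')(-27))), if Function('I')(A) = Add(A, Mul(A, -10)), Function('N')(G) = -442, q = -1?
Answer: -335380248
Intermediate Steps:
Function('I')(A) = Mul(-9, A) (Function('I')(A) = Add(A, Mul(-10, A)) = Mul(-9, A))
Mul(Add(Add(206288, Mul(-1, Function('x')(308, 262))), 424434), Add(Function('I')(Function('u')(-24, q)), Function('N')(-27))) = Mul(Add(Add(206288, Mul(-1, 308)), 424434), Add(Mul(-9, 10), -442)) = Mul(Add(Add(206288, -308), 424434), Add(-90, -442)) = Mul(Add(205980, 424434), -532) = Mul(630414, -532) = -335380248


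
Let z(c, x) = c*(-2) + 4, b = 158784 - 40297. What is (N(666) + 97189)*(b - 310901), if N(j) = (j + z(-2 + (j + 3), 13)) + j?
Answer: -18700909074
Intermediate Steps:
b = 118487
z(c, x) = 4 - 2*c (z(c, x) = -2*c + 4 = 4 - 2*c)
N(j) = 2 (N(j) = (j + (4 - 2*(-2 + (j + 3)))) + j = (j + (4 - 2*(-2 + (3 + j)))) + j = (j + (4 - 2*(1 + j))) + j = (j + (4 + (-2 - 2*j))) + j = (j + (2 - 2*j)) + j = (2 - j) + j = 2)
(N(666) + 97189)*(b - 310901) = (2 + 97189)*(118487 - 310901) = 97191*(-192414) = -18700909074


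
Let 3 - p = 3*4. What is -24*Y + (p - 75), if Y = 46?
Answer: -1188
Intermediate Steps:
p = -9 (p = 3 - 3*4 = 3 - 1*12 = 3 - 12 = -9)
-24*Y + (p - 75) = -24*46 + (-9 - 75) = -1104 - 84 = -1188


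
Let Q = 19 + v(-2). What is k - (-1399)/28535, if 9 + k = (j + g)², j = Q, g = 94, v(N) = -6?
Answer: 326441799/28535 ≈ 11440.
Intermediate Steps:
Q = 13 (Q = 19 - 6 = 13)
j = 13
k = 11440 (k = -9 + (13 + 94)² = -9 + 107² = -9 + 11449 = 11440)
k - (-1399)/28535 = 11440 - (-1399)/28535 = 11440 - 1*(-1399/28535) = 11440 + 1399/28535 = 326441799/28535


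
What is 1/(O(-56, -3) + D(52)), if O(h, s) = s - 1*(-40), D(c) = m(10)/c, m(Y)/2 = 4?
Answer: 13/483 ≈ 0.026915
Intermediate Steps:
m(Y) = 8 (m(Y) = 2*4 = 8)
D(c) = 8/c
O(h, s) = 40 + s (O(h, s) = s + 40 = 40 + s)
1/(O(-56, -3) + D(52)) = 1/((40 - 3) + 8/52) = 1/(37 + 8*(1/52)) = 1/(37 + 2/13) = 1/(483/13) = 13/483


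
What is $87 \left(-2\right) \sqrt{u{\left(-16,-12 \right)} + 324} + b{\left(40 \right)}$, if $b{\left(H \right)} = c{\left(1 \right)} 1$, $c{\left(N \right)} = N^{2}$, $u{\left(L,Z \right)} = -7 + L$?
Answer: $1 - 174 \sqrt{301} \approx -3017.8$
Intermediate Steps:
$b{\left(H \right)} = 1$ ($b{\left(H \right)} = 1^{2} \cdot 1 = 1 \cdot 1 = 1$)
$87 \left(-2\right) \sqrt{u{\left(-16,-12 \right)} + 324} + b{\left(40 \right)} = 87 \left(-2\right) \sqrt{\left(-7 - 16\right) + 324} + 1 = - 174 \sqrt{-23 + 324} + 1 = - 174 \sqrt{301} + 1 = 1 - 174 \sqrt{301}$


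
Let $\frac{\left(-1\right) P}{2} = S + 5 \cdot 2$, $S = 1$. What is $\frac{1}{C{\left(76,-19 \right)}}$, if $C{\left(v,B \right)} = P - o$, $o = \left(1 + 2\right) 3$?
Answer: $- \frac{1}{31} \approx -0.032258$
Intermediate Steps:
$o = 9$ ($o = 3 \cdot 3 = 9$)
$P = -22$ ($P = - 2 \left(1 + 5 \cdot 2\right) = - 2 \left(1 + 10\right) = \left(-2\right) 11 = -22$)
$C{\left(v,B \right)} = -31$ ($C{\left(v,B \right)} = -22 - 9 = -31$)
$\frac{1}{C{\left(76,-19 \right)}} = \frac{1}{-31} = - \frac{1}{31}$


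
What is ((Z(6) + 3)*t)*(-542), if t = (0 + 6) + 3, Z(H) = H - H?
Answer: -14634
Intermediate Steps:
Z(H) = 0
t = 9 (t = 6 + 3 = 9)
((Z(6) + 3)*t)*(-542) = ((0 + 3)*9)*(-542) = (3*9)*(-542) = 27*(-542) = -14634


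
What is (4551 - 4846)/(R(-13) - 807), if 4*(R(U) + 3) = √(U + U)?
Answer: 1911600/5248813 + 590*I*√26/5248813 ≈ 0.3642 + 0.00057316*I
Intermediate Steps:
R(U) = -3 + √2*√U/4 (R(U) = -3 + √(U + U)/4 = -3 + √(2*U)/4 = -3 + (√2*√U)/4 = -3 + √2*√U/4)
(4551 - 4846)/(R(-13) - 807) = (4551 - 4846)/((-3 + √2*√(-13)/4) - 807) = -295/((-3 + √2*(I*√13)/4) - 807) = -295/((-3 + I*√26/4) - 807) = -295/(-810 + I*√26/4)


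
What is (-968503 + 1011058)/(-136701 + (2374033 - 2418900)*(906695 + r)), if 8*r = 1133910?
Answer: -170220/188160855049 ≈ -9.0465e-7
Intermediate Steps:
r = 566955/4 (r = (⅛)*1133910 = 566955/4 ≈ 1.4174e+5)
(-968503 + 1011058)/(-136701 + (2374033 - 2418900)*(906695 + r)) = (-968503 + 1011058)/(-136701 + (2374033 - 2418900)*(906695 + 566955/4)) = 42555/(-136701 - 44867*4193735/4) = 42555/(-136701 - 188160308245/4) = 42555/(-188160855049/4) = 42555*(-4/188160855049) = -170220/188160855049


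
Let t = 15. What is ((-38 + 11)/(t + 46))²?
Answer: 729/3721 ≈ 0.19591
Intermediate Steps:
((-38 + 11)/(t + 46))² = ((-38 + 11)/(15 + 46))² = (-27/61)² = 729/3721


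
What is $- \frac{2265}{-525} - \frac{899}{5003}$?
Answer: $\frac{723988}{175105} \approx 4.1346$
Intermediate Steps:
$- \frac{2265}{-525} - \frac{899}{5003} = \left(-2265\right) \left(- \frac{1}{525}\right) - \frac{899}{5003} = \frac{151}{35} - \frac{899}{5003} = \frac{723988}{175105}$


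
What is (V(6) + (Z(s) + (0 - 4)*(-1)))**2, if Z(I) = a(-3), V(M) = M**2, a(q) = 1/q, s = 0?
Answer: 14161/9 ≈ 1573.4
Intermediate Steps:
a(q) = 1/q
Z(I) = -1/3 (Z(I) = 1/(-3) = -1/3)
(V(6) + (Z(s) + (0 - 4)*(-1)))**2 = (6**2 + (-1/3 + (0 - 4)*(-1)))**2 = (36 + (-1/3 - 4*(-1)))**2 = (36 + (-1/3 + 4))**2 = (36 + 11/3)**2 = (119/3)**2 = 14161/9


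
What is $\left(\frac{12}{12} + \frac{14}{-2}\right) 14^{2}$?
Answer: $-1176$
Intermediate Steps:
$\left(\frac{12}{12} + \frac{14}{-2}\right) 14^{2} = \left(12 \cdot \frac{1}{12} + 14 \left(- \frac{1}{2}\right)\right) 196 = \left(1 - 7\right) 196 = \left(-6\right) 196 = -1176$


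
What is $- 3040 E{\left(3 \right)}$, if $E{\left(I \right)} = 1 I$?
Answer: $-9120$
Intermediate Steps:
$E{\left(I \right)} = I$
$- 3040 E{\left(3 \right)} = \left(-3040\right) 3 = -9120$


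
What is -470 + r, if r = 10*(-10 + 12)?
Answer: -450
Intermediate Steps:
r = 20 (r = 10*2 = 20)
-470 + r = -470 + 20 = -450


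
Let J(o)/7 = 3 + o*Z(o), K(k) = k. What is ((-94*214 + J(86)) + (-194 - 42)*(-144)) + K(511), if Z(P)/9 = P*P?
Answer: 40085928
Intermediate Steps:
Z(P) = 9*P² (Z(P) = 9*(P*P) = 9*P²)
J(o) = 21 + 63*o³ (J(o) = 7*(3 + o*(9*o²)) = 7*(3 + 9*o³) = 21 + 63*o³)
((-94*214 + J(86)) + (-194 - 42)*(-144)) + K(511) = ((-94*214 + (21 + 63*86³)) + (-194 - 42)*(-144)) + 511 = ((-20116 + (21 + 63*636056)) - 236*(-144)) + 511 = ((-20116 + (21 + 40071528)) + 33984) + 511 = ((-20116 + 40071549) + 33984) + 511 = (40051433 + 33984) + 511 = 40085417 + 511 = 40085928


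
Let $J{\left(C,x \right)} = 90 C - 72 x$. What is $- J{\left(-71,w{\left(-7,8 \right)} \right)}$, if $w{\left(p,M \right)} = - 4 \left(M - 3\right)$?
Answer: $4950$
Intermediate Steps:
$w{\left(p,M \right)} = 12 - 4 M$ ($w{\left(p,M \right)} = - 4 \left(-3 + M\right) = 12 - 4 M$)
$J{\left(C,x \right)} = - 72 x + 90 C$
$- J{\left(-71,w{\left(-7,8 \right)} \right)} = - (- 72 \left(12 - 32\right) + 90 \left(-71\right)) = - (- 72 \left(12 - 32\right) - 6390) = - (\left(-72\right) \left(-20\right) - 6390) = - (1440 - 6390) = \left(-1\right) \left(-4950\right) = 4950$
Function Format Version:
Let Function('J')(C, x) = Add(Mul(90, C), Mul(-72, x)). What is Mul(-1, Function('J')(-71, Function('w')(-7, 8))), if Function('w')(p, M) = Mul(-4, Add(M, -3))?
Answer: 4950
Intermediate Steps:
Function('w')(p, M) = Add(12, Mul(-4, M)) (Function('w')(p, M) = Mul(-4, Add(-3, M)) = Add(12, Mul(-4, M)))
Function('J')(C, x) = Add(Mul(-72, x), Mul(90, C))
Mul(-1, Function('J')(-71, Function('w')(-7, 8))) = Mul(-1, Add(Mul(-72, Add(12, Mul(-4, 8))), Mul(90, -71))) = Mul(-1, Add(Mul(-72, Add(12, -32)), -6390)) = Mul(-1, Add(Mul(-72, -20), -6390)) = Mul(-1, Add(1440, -6390)) = Mul(-1, -4950) = 4950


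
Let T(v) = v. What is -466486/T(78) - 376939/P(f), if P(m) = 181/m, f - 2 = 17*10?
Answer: -2570723795/7059 ≈ -3.6418e+5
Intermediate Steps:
f = 172 (f = 2 + 17*10 = 2 + 170 = 172)
-466486/T(78) - 376939/P(f) = -466486/78 - 376939/(181/172) = -466486*1/78 - 376939/(181*(1/172)) = -233243/39 - 376939/181/172 = -233243/39 - 376939*172/181 = -233243/39 - 64833508/181 = -2570723795/7059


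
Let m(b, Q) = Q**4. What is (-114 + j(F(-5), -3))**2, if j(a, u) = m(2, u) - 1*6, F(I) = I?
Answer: 1521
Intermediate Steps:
j(a, u) = -6 + u**4 (j(a, u) = u**4 - 1*6 = u**4 - 6 = -6 + u**4)
(-114 + j(F(-5), -3))**2 = (-114 + (-6 + (-3)**4))**2 = (-114 + (-6 + 81))**2 = (-114 + 75)**2 = (-39)**2 = 1521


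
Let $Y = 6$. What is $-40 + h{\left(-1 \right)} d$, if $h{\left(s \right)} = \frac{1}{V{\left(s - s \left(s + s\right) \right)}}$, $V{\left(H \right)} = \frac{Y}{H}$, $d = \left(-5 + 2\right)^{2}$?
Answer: $- \frac{89}{2} \approx -44.5$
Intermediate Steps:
$d = 9$ ($d = \left(-3\right)^{2} = 9$)
$V{\left(H \right)} = \frac{6}{H}$
$h{\left(s \right)} = - \frac{s^{2}}{3} + \frac{s}{6}$ ($h{\left(s \right)} = \frac{1}{6 \frac{1}{s - s \left(s + s\right)}} = \frac{1}{6 \frac{1}{s - s 2 s}} = \frac{1}{6 \frac{1}{s - 2 s^{2}}} = - \frac{s^{2}}{3} + \frac{s}{6}$)
$-40 + h{\left(-1 \right)} d = -40 + \frac{1}{6} \left(-1\right) \left(1 - -2\right) 9 = -40 + \frac{1}{6} \left(-1\right) \left(1 + 2\right) 9 = -40 + \frac{1}{6} \left(-1\right) 3 \cdot 9 = -40 - \frac{9}{2} = - \frac{89}{2}$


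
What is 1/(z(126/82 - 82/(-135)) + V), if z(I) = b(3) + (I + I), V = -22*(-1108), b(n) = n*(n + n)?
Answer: 5535/135044524 ≈ 4.0986e-5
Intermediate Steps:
b(n) = 2*n**2 (b(n) = n*(2*n) = 2*n**2)
V = 24376
z(I) = 18 + 2*I (z(I) = 2*3**2 + (I + I) = 2*9 + 2*I = 18 + 2*I)
1/(z(126/82 - 82/(-135)) + V) = 1/((18 + 2*(126/82 - 82/(-135))) + 24376) = 1/((18 + 2*(126*(1/82) - 82*(-1/135))) + 24376) = 1/((18 + 2*(63/41 + 82/135)) + 24376) = 1/((18 + 2*(11867/5535)) + 24376) = 1/((18 + 23734/5535) + 24376) = 1/(123364/5535 + 24376) = 1/(135044524/5535) = 5535/135044524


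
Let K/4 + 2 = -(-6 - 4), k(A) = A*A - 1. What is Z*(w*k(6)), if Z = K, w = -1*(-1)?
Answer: 1120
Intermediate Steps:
k(A) = -1 + A**2 (k(A) = A**2 - 1 = -1 + A**2)
K = 32 (K = -8 + 4*(-(-6 - 4)) = -8 + 4*(-1*(-10)) = -8 + 4*10 = -8 + 40 = 32)
w = 1
Z = 32
Z*(w*k(6)) = 32*(1*(-1 + 6**2)) = 32*(1*(-1 + 36)) = 32*(1*35) = 32*35 = 1120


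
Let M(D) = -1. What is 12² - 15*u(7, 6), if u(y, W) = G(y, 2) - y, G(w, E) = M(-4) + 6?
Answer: 174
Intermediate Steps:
G(w, E) = 5 (G(w, E) = -1 + 6 = 5)
u(y, W) = 5 - y
12² - 15*u(7, 6) = 12² - 15*(5 - 1*7) = 144 - 15*(5 - 7) = 144 - 15*(-2) = 144 + 30 = 174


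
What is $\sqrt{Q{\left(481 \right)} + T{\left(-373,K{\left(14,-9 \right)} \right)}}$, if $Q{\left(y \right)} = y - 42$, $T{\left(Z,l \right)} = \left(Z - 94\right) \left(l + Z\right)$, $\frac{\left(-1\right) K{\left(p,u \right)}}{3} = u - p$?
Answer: $3 \sqrt{15823} \approx 377.37$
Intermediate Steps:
$K{\left(p,u \right)} = - 3 u + 3 p$ ($K{\left(p,u \right)} = - 3 \left(u - p\right) = - 3 u + 3 p$)
$T{\left(Z,l \right)} = \left(-94 + Z\right) \left(Z + l\right)$
$Q{\left(y \right)} = -42 + y$ ($Q{\left(y \right)} = y - 42 = -42 + y$)
$\sqrt{Q{\left(481 \right)} + T{\left(-373,K{\left(14,-9 \right)} \right)}} = \sqrt{\left(-42 + 481\right) - \left(-35062 - 139129 + 467 \left(\left(-3\right) \left(-9\right) + 3 \cdot 14\right)\right)} = \sqrt{439 + \left(139129 + 35062 - 94 \left(27 + 42\right) - 373 \left(27 + 42\right)\right)} = \sqrt{439 + \left(139129 + 35062 - 6486 - 25737\right)} = \sqrt{439 + 141968} = \sqrt{142407} = 3 \sqrt{15823}$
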